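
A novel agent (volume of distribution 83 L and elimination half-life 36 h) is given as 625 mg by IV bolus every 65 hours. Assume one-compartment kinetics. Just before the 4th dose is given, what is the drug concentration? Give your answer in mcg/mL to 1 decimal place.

f = (1/2)^(τ/t½) = (1/2)^(65/36) ≈ 0.2861.
C₀ = D/Vd = 625/83 ≈ 7.530 mcg/mL.
Before the 4th dose, 3 doses have been given. Superposition: Cmin = C₀·(f + f² + … + f^3).
≈ 7.530 × (0.2861 + 0.0819 + 0.0234) ≈ 7.530 × 0.3914 ≈ 2.947 mcg/mL.

2.9 mcg/mL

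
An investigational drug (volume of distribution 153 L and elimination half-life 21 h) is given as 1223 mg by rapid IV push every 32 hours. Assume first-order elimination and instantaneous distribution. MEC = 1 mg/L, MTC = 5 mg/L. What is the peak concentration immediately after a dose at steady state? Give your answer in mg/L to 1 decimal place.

12.3 mg/L

Over one 32-h interval, 32/21 ≈ 1.5238 half-lives elapse, leaving f ≈ 0.3478 of each dose.
At steady state, accumulation factor R = 1/(1 − e^(−kτ)) ≈ 1.5333.
Single-dose peak C₀ = D/Vd = 1223/153 ≈ 7.993 mg/L.
Steady-state peak Cmax,ss = C₀·R ≈ 7.993 × 1.5333 ≈ 12.256 mg/L.
Peak 12.3 mg/L vs MTC 5 mg/L: exceeds toxic threshold.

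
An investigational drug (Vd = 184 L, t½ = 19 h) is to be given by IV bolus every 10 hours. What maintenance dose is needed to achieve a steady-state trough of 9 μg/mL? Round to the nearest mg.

729 mg

τ/t½ = 10/19 ≈ 0.52632, so f = (1/2)^(10/19) ≈ 0.694326.
Cmin,ss = (D/Vd)·f/(1−f), so D = Cmin,ss·Vd·(1−f)/f.
D = 9 × 184 × (1−f)/f ≈ 9 × 184 × 0.44025 ≈ 729.05 mg.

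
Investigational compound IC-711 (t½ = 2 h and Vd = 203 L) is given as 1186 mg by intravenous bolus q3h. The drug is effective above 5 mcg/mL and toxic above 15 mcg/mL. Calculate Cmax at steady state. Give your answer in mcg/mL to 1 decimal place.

k = ln2/t½ = ln2/2 ≈ 0.346574 h⁻¹; fraction remaining f = e^(−kτ) = e^(−0.346574×3) ≈ 0.3536.
Accumulation ratio R = 1/(1 − f) ≈ 1/0.6464 ≈ 1.5470.
Single-dose peak C₀ = D/Vd = 1186/203 ≈ 5.842 mcg/mL.
Steady-state peak Cmax,ss = C₀·R ≈ 5.842 × 1.5470 ≈ 9.038 mcg/mL.
Peak 9.0 mcg/mL vs MTC 15 mcg/mL: below toxic threshold.

9.0 mcg/mL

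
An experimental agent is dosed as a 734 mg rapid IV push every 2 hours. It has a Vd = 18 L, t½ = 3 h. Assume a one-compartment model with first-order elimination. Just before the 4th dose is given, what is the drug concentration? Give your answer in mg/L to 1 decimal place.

f = (1/2)^(τ/t½) = (1/2)^(2/3) ≈ 0.6300.
C₀ = D/Vd = 734/18 ≈ 40.778 mg/L.
Before the 4th dose, 3 doses have been given. Superposition: Cmin = C₀·(f + f² + … + f^3).
≈ 40.778 × (0.6300 + 0.3969 + 0.2500) ≈ 40.778 × 1.2769 ≈ 52.069 mg/L.

52.1 mg/L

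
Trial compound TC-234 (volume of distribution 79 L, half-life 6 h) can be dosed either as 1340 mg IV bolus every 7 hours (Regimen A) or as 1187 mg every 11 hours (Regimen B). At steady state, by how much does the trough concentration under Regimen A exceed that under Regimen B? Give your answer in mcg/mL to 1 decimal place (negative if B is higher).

Regimen A: f = (1/2)^(7/6) ≈ 0.4454; Cmin,ss = (1340/79)·f/(1−f) ≈ 13.622 mcg/mL.
Regimen B: f = (1/2)^(11/6) ≈ 0.2806; Cmin,ss = (1187/79)·f/(1−f) ≈ 5.861 mcg/mL.
Difference ≈ 13.622 − 5.861 ≈ 7.761 mcg/mL.

7.8 mcg/mL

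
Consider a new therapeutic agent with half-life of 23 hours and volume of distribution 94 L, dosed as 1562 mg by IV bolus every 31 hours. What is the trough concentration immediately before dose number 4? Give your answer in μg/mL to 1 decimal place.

f = (1/2)^(τ/t½) = (1/2)^(31/23) ≈ 0.3929.
C₀ = D/Vd = 1562/94 ≈ 16.617 μg/mL.
Before the 4th dose, 3 doses have been given. Superposition: Cmin = C₀·(f + f² + … + f^3).
≈ 16.617 × (0.3929 + 0.1544 + 0.0607) ≈ 16.617 × 0.6080 ≈ 10.103 μg/mL.

10.1 μg/mL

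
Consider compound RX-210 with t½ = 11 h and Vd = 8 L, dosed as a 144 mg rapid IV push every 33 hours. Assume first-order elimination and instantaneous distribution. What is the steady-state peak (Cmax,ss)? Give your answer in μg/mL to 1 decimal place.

20.6 μg/mL

The dosing interval is 3 half-lives, so f = 2^(−3) = 0.125.
Accumulation ratio R = 1/(1 − f) = 1/0.875 = 8/7.
Single-dose peak C₀ = D/Vd = 144/8 = 18 μg/mL.
Steady-state peak Cmax,ss = C₀·R = 18 × 8/7 ≈ 20.571 μg/mL.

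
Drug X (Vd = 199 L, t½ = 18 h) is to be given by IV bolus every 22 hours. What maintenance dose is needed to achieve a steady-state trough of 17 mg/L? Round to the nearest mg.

4510 mg

τ/t½ = 22/18 ≈ 1.2222, so f = (1/2)^(22/18) ≈ 0.428622.
Cmin,ss = (D/Vd)·f/(1−f), so D = Cmin,ss·Vd·(1−f)/f.
D = 17 × 199 × (1−f)/f ≈ 17 × 199 × 1.33306 ≈ 4509.74 mg.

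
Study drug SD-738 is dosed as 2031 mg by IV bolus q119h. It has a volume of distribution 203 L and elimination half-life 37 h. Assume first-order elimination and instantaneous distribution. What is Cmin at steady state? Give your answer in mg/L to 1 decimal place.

1.2 mg/L

Over one 119-h interval, 119/37 ≈ 3.2162 half-lives elapse, leaving f ≈ 0.1076 of each dose.
Each bolus raises the concentration by D/Vd = 2031/203 ≈ 10.005 mg/L.
Steady-state trough Cmin,ss = C₀·f/(1−f) ≈ 10.005 × 0.1076/0.8924 ≈ 1.206 mg/L.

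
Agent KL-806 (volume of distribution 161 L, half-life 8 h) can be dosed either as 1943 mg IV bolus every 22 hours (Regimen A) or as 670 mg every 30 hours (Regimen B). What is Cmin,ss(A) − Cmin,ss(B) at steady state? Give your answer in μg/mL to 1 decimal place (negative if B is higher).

Regimen A: f = (1/2)^(22/8) ≈ 0.1487; Cmin,ss = (1943/161)·f/(1−f) ≈ 2.108 μg/mL.
Regimen B: f = (1/2)^(30/8) ≈ 0.0743; Cmin,ss = (670/161)·f/(1−f) ≈ 0.334 μg/mL.
Difference ≈ 2.108 − 0.334 ≈ 1.774 μg/mL.

1.8 μg/mL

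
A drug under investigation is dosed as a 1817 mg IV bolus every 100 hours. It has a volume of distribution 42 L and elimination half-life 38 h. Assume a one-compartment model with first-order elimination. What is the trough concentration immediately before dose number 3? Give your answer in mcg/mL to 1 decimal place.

f = (1/2)^(τ/t½) = (1/2)^(100/38) ≈ 0.1614.
C₀ = D/Vd = 1817/42 ≈ 43.262 mcg/mL.
Before the 3rd dose, 2 doses have been given. Superposition: Cmin = C₀·(f + f²).
≈ 43.262 × (0.1614 + 0.0260) ≈ 43.262 × 0.1874 ≈ 8.107 mcg/mL.

8.1 mcg/mL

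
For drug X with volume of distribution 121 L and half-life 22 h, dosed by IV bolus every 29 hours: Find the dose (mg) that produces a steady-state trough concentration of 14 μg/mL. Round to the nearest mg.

2530 mg

τ/t½ = 29/22 ≈ 1.3182, so f = (1/2)^(29/22) ≈ 0.401040.
Cmin,ss = (D/Vd)·f/(1−f), so D = Cmin,ss·Vd·(1−f)/f.
D = 14 × 121 × (1−f)/f ≈ 14 × 121 × 1.49352 ≈ 2530.02 mg.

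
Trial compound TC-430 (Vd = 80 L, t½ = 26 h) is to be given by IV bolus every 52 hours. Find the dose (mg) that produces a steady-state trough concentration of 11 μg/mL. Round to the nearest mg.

2640 mg

τ/t½ = 52/26 ≈ 2, so f = (1/2)^(52/26) ≈ 0.250000.
Cmin,ss = (D/Vd)·f/(1−f), so D = Cmin,ss·Vd·(1−f)/f.
D = 11 × 80 × (1−f)/f ≈ 11 × 80 × 3.00000 ≈ 2640.00 mg.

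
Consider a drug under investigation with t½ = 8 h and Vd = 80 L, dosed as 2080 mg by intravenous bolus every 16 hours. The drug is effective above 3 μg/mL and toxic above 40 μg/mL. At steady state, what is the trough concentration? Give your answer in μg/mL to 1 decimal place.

8.7 μg/mL

The dosing interval is 2 half-lives, so f = 2^(−2) = 0.25.
Accumulation ratio R = 1/(1 − f) = 1/0.75 = 4/3.
Single-dose peak C₀ = D/Vd = 2080/80 = 26 μg/mL.
Steady-state peak Cmax,ss = C₀·R = 26 × 4/3 ≈ 34.667 μg/mL.
Steady-state trough Cmin,ss = Cmax,ss·f ≈ 34.667 × 0.25 ≈ 8.667 μg/mL.
Trough 8.7 μg/mL vs MEC 3 μg/mL: adequate.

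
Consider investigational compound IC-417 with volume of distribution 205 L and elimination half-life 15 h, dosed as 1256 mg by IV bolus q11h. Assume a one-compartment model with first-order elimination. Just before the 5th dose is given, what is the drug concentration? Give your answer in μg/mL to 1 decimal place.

8.0 μg/mL

f = (1/2)^(τ/t½) = (1/2)^(11/15) ≈ 0.6015.
C₀ = D/Vd = 1256/205 ≈ 6.127 μg/mL.
Before the 5th dose, 4 doses have been given. Superposition: Cmin = C₀·(f + f² + … + f^4).
≈ 6.127 × (0.6015 + 0.3618 + 0.2176 + 0.1309) ≈ 6.127 × 1.3118 ≈ 8.037 μg/mL.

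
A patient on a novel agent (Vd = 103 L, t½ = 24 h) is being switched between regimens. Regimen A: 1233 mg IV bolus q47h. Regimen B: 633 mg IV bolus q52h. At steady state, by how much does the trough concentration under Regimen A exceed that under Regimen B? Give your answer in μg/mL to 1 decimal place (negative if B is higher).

2.4 μg/mL

Regimen A: f = (1/2)^(47/24) ≈ 0.2573; Cmin,ss = (1233/103)·f/(1−f) ≈ 4.147 μg/mL.
Regimen B: f = (1/2)^(52/24) ≈ 0.2227; Cmin,ss = (633/103)·f/(1−f) ≈ 1.761 μg/mL.
Difference ≈ 4.147 − 1.761 ≈ 2.386 μg/mL.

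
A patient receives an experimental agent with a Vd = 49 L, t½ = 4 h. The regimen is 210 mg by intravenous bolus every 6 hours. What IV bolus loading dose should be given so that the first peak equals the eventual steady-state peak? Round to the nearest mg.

f = (1/2)^(6/4) ≈ 0.353553; accumulation ratio R = 1/(1−f) ≈ 1.54692.
Loading dose to hit Cmax,ss on first dose: D_load = D_maint·R ≈ 210 × 1.54692 ≈ 324.85 mg.

325 mg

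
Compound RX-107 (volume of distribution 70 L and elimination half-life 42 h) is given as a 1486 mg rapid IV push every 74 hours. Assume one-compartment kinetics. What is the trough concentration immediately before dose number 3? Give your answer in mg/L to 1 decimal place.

f = (1/2)^(τ/t½) = (1/2)^(74/42) ≈ 0.2949.
C₀ = D/Vd = 1486/70 ≈ 21.229 mg/L.
Before the 3rd dose, 2 doses have been given. Superposition: Cmin = C₀·(f + f²).
≈ 21.229 × (0.2949 + 0.0870) ≈ 21.229 × 0.3819 ≈ 8.107 mg/L.

8.1 mg/L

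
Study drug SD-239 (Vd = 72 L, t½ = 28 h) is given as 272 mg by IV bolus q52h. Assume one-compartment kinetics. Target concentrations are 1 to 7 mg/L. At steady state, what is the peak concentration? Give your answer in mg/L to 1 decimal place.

5.2 mg/L

Over one 52-h interval, 52/28 ≈ 1.8571 half-lives elapse, leaving f ≈ 0.2760 of each dose.
At steady state, accumulation factor R = 1/(1 − e^(−kτ)) ≈ 1.3812.
Single-dose peak C₀ = D/Vd = 272/72 ≈ 3.778 mg/L.
Steady-state peak Cmax,ss = C₀·R ≈ 3.778 × 1.3812 ≈ 5.218 mg/L.
Peak 5.2 mg/L vs MTC 7 mg/L: below toxic threshold.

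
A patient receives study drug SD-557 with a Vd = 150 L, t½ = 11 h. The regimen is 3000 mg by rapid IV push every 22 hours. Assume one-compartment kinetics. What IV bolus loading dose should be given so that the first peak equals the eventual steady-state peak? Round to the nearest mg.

4000 mg

f = (1/2)^(22/11) ≈ 0.250000; accumulation ratio R = 1/(1−f) ≈ 1.33333.
Loading dose to hit Cmax,ss on first dose: D_load = D_maint·R ≈ 3000 × 1.33333 ≈ 3999.99 mg.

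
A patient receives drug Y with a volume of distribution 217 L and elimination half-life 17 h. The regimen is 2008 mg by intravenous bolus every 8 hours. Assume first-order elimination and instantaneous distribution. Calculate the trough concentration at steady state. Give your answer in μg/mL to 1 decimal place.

k = ln2/t½ = ln2/17 ≈ 0.040773 h⁻¹; fraction remaining f = e^(−kτ) = e^(−0.040773×8) ≈ 0.7217.
At steady state, accumulation factor R = 1/(1 − e^(−kτ)) ≈ 3.5932.
Each bolus raises the concentration by D/Vd = 2008/217 ≈ 9.253 μg/mL.
Cmax,ss = C₀/(1 − f) ≈ 9.253/0.2783 ≈ 33.248 μg/mL.
Steady-state trough Cmin,ss = Cmax,ss·f ≈ 33.248 × 0.7217 ≈ 23.995 μg/mL.

24.0 μg/mL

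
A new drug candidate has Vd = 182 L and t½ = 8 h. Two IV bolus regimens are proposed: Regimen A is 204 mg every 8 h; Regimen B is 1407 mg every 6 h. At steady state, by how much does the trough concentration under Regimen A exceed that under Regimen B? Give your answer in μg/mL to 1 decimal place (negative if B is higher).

-10.2 μg/mL

Regimen A: f = (1/2)^(8/8) ≈ 0.5000; Cmin,ss = (204/182)·f/(1−f) ≈ 1.121 μg/mL.
Regimen B: f = (1/2)^(6/8) ≈ 0.5946; Cmin,ss = (1407/182)·f/(1−f) ≈ 11.339 μg/mL.
Difference ≈ 1.121 − 11.339 ≈ -10.218 μg/mL.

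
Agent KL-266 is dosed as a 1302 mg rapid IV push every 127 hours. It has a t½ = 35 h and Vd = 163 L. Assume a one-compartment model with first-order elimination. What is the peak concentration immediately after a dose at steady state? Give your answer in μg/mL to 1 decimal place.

k = ln2/t½ = ln2/35 ≈ 0.019804 h⁻¹; fraction remaining f = e^(−kτ) = e^(−0.019804×127) ≈ 0.0809.
At steady state, accumulation factor R = 1/(1 − e^(−kτ)) ≈ 1.0880.
Each bolus raises the concentration by D/Vd = 1302/163 ≈ 7.988 μg/mL.
Steady-state peak Cmax,ss = C₀·R ≈ 7.988 × 1.0880 ≈ 8.691 μg/mL.

8.7 μg/mL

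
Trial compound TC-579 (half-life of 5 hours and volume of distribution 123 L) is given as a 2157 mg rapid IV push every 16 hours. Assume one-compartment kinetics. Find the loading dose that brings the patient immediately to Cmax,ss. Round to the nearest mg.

f = (1/2)^(16/5) ≈ 0.108819; accumulation ratio R = 1/(1−f) ≈ 1.12211.
Loading dose to hit Cmax,ss on first dose: D_load = D_maint·R ≈ 2157 × 1.12211 ≈ 2420.39 mg.

2420 mg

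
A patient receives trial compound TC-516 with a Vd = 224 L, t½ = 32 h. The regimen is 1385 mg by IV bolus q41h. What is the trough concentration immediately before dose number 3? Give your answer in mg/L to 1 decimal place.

f = (1/2)^(τ/t½) = (1/2)^(41/32) ≈ 0.4114.
C₀ = D/Vd = 1385/224 ≈ 6.183 mg/L.
Before the 3rd dose, 2 doses have been given. Superposition: Cmin = C₀·(f + f²).
≈ 6.183 × (0.4114 + 0.1692) ≈ 6.183 × 0.5806 ≈ 3.590 mg/L.

3.6 mg/L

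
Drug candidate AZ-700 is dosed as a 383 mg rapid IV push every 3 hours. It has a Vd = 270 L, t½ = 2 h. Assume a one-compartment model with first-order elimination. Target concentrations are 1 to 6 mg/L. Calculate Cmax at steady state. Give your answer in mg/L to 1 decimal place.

k = ln2/t½ = ln2/2 ≈ 0.346574 h⁻¹; fraction remaining f = e^(−kτ) = e^(−0.346574×3) ≈ 0.3536.
At steady state, accumulation factor R = 1/(1 − e^(−kτ)) ≈ 1.5470.
Each bolus raises the concentration by D/Vd = 383/270 ≈ 1.419 mg/L.
Cmax,ss = C₀/(1 − f) ≈ 1.419/0.6464 ≈ 2.195 mg/L.
Peak 2.2 mg/L vs MTC 6 mg/L: below toxic threshold.

2.2 mg/L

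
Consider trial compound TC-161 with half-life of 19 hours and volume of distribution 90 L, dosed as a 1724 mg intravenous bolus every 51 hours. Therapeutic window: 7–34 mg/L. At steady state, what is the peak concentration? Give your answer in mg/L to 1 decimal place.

τ/t½ = 51/19 ≈ 2.6842, so fraction remaining f = (1/2)^(51/19) ≈ 0.1556.
Accumulation ratio R = 1/(1 − f) ≈ 1/0.8444 ≈ 1.1843.
Single-dose peak C₀ = D/Vd = 1724/90 ≈ 19.156 mg/L.
Cmax,ss = C₀/(1 − f) ≈ 19.156/0.8444 ≈ 22.686 mg/L.
Peak 22.7 mg/L vs MTC 34 mg/L: below toxic threshold.

22.7 mg/L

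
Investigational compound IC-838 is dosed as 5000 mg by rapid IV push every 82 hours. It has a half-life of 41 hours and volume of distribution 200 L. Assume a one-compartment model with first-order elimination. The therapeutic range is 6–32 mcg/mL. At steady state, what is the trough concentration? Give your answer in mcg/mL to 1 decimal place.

τ = 82 h = 2 half-lives, so f = (1/2)^2 = 0.25.
Accumulation ratio R = 1/(1 − f) = 1/0.75 = 4/3.
Single-dose peak C₀ = D/Vd = 5000/200 = 25 mcg/mL.
Steady-state peak Cmax,ss = C₀·R = 25 × 4/3 ≈ 33.333 mcg/mL.
Steady-state trough Cmin,ss = Cmax,ss·f ≈ 33.333 × 0.25 ≈ 8.333 mcg/mL.
Trough 8.3 mcg/mL vs MEC 6 mcg/mL: adequate.

8.3 mcg/mL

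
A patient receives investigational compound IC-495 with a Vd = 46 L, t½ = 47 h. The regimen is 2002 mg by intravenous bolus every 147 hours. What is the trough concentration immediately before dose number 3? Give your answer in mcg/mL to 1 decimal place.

f = (1/2)^(τ/t½) = (1/2)^(147/47) ≈ 0.1144.
C₀ = D/Vd = 2002/46 ≈ 43.522 mcg/mL.
Before the 3rd dose, 2 doses have been given. Superposition: Cmin = C₀·(f + f²).
≈ 43.522 × (0.1144 + 0.0131) ≈ 43.522 × 0.1275 ≈ 5.549 mcg/mL.

5.5 mcg/mL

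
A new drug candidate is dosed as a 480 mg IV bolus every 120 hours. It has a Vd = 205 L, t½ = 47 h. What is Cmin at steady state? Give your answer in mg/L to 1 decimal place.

0.5 mg/L

τ/t½ = 120/47 ≈ 2.5532, so fraction remaining f = (1/2)^(120/47) ≈ 0.1704.
At steady state, accumulation factor R = 1/(1 − e^(−kτ)) ≈ 1.2054.
Each bolus raises the concentration by D/Vd = 480/205 ≈ 2.341 mg/L.
Cmax,ss = C₀/(1 − f) ≈ 2.341/0.8296 ≈ 2.822 mg/L.
Steady-state trough Cmin,ss = Cmax,ss·f ≈ 2.822 × 0.1704 ≈ 0.481 mg/L.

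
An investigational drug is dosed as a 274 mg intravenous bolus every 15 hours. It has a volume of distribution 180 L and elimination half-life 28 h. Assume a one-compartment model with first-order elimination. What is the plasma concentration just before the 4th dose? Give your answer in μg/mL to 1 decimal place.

2.3 μg/mL

f = (1/2)^(τ/t½) = (1/2)^(15/28) ≈ 0.6898.
C₀ = D/Vd = 274/180 ≈ 1.522 μg/mL.
Before the 4th dose, 3 doses have been given. Superposition: Cmin = C₀·(f + f² + … + f^3).
≈ 1.522 × (0.6898 + 0.4758 + 0.3282) ≈ 1.522 × 1.4938 ≈ 2.274 μg/mL.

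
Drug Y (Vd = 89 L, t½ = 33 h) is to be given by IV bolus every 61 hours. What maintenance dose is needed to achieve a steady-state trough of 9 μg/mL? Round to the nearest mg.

τ/t½ = 61/33 ≈ 1.8485, so f = (1/2)^(61/33) ≈ 0.277684.
Cmin,ss = (D/Vd)·f/(1−f), so D = Cmin,ss·Vd·(1−f)/f.
D = 9 × 89 × (1−f)/f ≈ 9 × 89 × 2.60122 ≈ 2083.58 mg.

2084 mg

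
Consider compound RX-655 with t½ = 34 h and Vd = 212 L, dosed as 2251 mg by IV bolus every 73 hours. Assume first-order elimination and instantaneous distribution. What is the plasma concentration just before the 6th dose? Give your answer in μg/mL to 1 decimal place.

3.1 μg/mL

f = (1/2)^(τ/t½) = (1/2)^(73/34) ≈ 0.2258.
C₀ = D/Vd = 2251/212 ≈ 10.618 μg/mL.
Before the 6th dose, 5 doses have been given. Superposition: Cmin = C₀·(f + f² + … + f^5).
≈ 10.618 × (0.2258 + 0.0510 + 0.0115 + 0.0026 + 0.0006) ≈ 10.618 × 0.2915 ≈ 3.095 μg/mL.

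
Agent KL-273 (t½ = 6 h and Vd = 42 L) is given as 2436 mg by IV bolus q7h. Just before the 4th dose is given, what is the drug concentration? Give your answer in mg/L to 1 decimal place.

42.5 mg/L

f = (1/2)^(τ/t½) = (1/2)^(7/6) ≈ 0.4454.
C₀ = D/Vd = 2436/42 ≈ 58.000 mg/L.
Before the 4th dose, 3 doses have been given. Superposition: Cmin = C₀·(f + f² + … + f^3).
≈ 58.000 × (0.4454 + 0.1984 + 0.0884) ≈ 58.000 × 0.7322 ≈ 42.468 mg/L.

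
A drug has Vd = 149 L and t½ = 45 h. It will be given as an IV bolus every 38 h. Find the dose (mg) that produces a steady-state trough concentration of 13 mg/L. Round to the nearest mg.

τ/t½ = 38/45 ≈ 0.84444, so f = (1/2)^(38/45) ≈ 0.556925.
Cmin,ss = (D/Vd)·f/(1−f), so D = Cmin,ss·Vd·(1−f)/f.
D = 13 × 149 × (1−f)/f ≈ 13 × 149 × 0.79557 ≈ 1541.02 mg.

1541 mg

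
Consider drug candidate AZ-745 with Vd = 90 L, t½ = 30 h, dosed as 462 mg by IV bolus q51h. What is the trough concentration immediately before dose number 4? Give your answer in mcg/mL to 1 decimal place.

f = (1/2)^(τ/t½) = (1/2)^(51/30) ≈ 0.3078.
C₀ = D/Vd = 462/90 ≈ 5.133 mcg/mL.
Before the 4th dose, 3 doses have been given. Superposition: Cmin = C₀·(f + f² + … + f^3).
≈ 5.133 × (0.3078 + 0.0947 + 0.0292) ≈ 5.133 × 0.4317 ≈ 2.216 mcg/mL.

2.2 mcg/mL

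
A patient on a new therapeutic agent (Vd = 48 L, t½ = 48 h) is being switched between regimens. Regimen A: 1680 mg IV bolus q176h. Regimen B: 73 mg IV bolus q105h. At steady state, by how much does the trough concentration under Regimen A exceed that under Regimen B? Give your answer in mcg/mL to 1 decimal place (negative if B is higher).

2.6 mcg/mL

Regimen A: f = (1/2)^(176/48) ≈ 0.0787; Cmin,ss = (1680/48)·f/(1−f) ≈ 2.990 mcg/mL.
Regimen B: f = (1/2)^(105/48) ≈ 0.2195; Cmin,ss = (73/48)·f/(1−f) ≈ 0.428 mcg/mL.
Difference ≈ 2.990 − 0.428 ≈ 2.562 mcg/mL.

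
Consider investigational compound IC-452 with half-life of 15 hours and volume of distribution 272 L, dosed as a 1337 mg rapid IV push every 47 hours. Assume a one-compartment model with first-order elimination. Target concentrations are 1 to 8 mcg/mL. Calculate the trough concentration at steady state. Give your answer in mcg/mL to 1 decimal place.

0.6 mcg/mL

τ/t½ = 47/15 ≈ 3.1333, so fraction remaining f = (1/2)^(47/15) ≈ 0.1140.
Single-dose peak C₀ = D/Vd = 1337/272 ≈ 4.915 mcg/mL.
Steady-state trough Cmin,ss = C₀·f/(1−f) ≈ 4.915 × 0.1140/0.8860 ≈ 0.632 mcg/mL.
Trough 0.6 mcg/mL vs MEC 1 mcg/mL: subtherapeutic.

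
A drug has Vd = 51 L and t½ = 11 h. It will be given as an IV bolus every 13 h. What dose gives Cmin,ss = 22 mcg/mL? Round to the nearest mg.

τ/t½ = 13/11 ≈ 1.1818, so f = (1/2)^(13/11) ≈ 0.440796.
Cmin,ss = (D/Vd)·f/(1−f), so D = Cmin,ss·Vd·(1−f)/f.
D = 22 × 51 × (1−f)/f ≈ 22 × 51 × 1.26862 ≈ 1423.39 mg.

1423 mg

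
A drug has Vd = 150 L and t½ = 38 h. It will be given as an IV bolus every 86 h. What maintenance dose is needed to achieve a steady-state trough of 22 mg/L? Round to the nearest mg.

12541 mg

τ/t½ = 86/38 ≈ 2.2632, so f = (1/2)^(86/38) ≈ 0.208316.
Cmin,ss = (D/Vd)·f/(1−f), so D = Cmin,ss·Vd·(1−f)/f.
D = 22 × 150 × (1−f)/f ≈ 22 × 150 × 3.80040 ≈ 12541.32 mg.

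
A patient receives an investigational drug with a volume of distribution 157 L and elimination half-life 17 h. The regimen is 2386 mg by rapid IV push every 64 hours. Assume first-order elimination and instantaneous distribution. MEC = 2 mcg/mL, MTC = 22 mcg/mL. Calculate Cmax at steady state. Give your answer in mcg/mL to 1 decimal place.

16.4 mcg/mL

Over one 64-h interval, 64/17 ≈ 3.7647 half-lives elapse, leaving f ≈ 0.0736 of each dose.
Accumulation ratio R = 1/(1 − f) ≈ 1/0.9264 ≈ 1.0794.
Each bolus raises the concentration by D/Vd = 2386/157 ≈ 15.197 mcg/mL.
Cmax,ss = C₀/(1 − f) ≈ 15.197/0.9264 ≈ 16.404 mcg/mL.
Peak 16.4 mcg/mL vs MTC 22 mcg/mL: below toxic threshold.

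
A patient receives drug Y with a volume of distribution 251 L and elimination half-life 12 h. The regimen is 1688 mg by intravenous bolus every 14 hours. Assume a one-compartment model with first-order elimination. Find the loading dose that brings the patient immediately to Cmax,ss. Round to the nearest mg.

f = (1/2)^(14/12) ≈ 0.445449; accumulation ratio R = 1/(1−f) ≈ 1.80326.
Loading dose to hit Cmax,ss on first dose: D_load = D_maint·R ≈ 1688 × 1.80326 ≈ 3043.90 mg.

3044 mg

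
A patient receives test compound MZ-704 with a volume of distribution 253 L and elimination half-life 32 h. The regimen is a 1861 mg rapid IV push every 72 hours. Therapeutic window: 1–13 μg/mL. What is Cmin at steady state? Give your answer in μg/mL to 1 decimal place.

k = ln2/t½ = ln2/32 ≈ 0.021661 h⁻¹; fraction remaining f = e^(−kτ) = e^(−0.021661×72) ≈ 0.2102.
Accumulation ratio R = 1/(1 − f) ≈ 1/0.7898 ≈ 1.2661.
Single-dose peak C₀ = D/Vd = 1861/253 ≈ 7.356 μg/mL.
Cmax,ss = C₀/(1 − f) ≈ 7.356/0.7898 ≈ 9.314 μg/mL.
One interval later, Cmin,ss = Cmax,ss·e^(−kτ) ≈ 9.314 × 0.2102 ≈ 1.958 μg/mL.
Trough 2.0 μg/mL vs MEC 1 μg/mL: adequate.

2.0 μg/mL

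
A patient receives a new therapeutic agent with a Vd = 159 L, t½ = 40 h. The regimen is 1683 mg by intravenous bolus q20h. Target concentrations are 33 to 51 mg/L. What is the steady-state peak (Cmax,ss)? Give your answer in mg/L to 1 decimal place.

36.1 mg/L

k = ln2/t½ = ln2/40 ≈ 0.017329 h⁻¹; fraction remaining f = e^(−kτ) = e^(−0.017329×20) ≈ 0.7071.
Accumulation ratio R = 1/(1 − f) ≈ 1/0.2929 ≈ 3.4141.
Each bolus raises the concentration by D/Vd = 1683/159 ≈ 10.585 mg/L.
Steady-state peak Cmax,ss = C₀·R ≈ 10.585 × 3.4141 ≈ 36.138 mg/L.
Peak 36.1 mg/L vs MTC 51 mg/L: below toxic threshold.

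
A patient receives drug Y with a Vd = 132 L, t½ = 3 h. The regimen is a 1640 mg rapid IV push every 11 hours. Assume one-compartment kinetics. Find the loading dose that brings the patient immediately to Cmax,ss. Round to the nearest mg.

1780 mg

f = (1/2)^(11/3) ≈ 0.078745; accumulation ratio R = 1/(1−f) ≈ 1.08548.
Loading dose to hit Cmax,ss on first dose: D_load = D_maint·R ≈ 1640 × 1.08548 ≈ 1780.19 mg.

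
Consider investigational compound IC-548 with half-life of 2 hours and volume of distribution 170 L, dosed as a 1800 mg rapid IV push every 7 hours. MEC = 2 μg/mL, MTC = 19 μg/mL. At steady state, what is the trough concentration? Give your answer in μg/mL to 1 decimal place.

k = ln2/t½ = ln2/2 ≈ 0.346574 h⁻¹; fraction remaining f = e^(−kτ) = e^(−0.346574×7) ≈ 0.0884.
At steady state, accumulation factor R = 1/(1 − e^(−kτ)) ≈ 1.0970.
Each bolus raises the concentration by D/Vd = 1800/170 ≈ 10.588 μg/mL.
Steady-state peak Cmax,ss = C₀·R ≈ 10.588 × 1.0970 ≈ 11.615 μg/mL.
Steady-state trough Cmin,ss = Cmax,ss·f ≈ 11.615 × 0.0884 ≈ 1.027 μg/mL.
Trough 1.0 μg/mL vs MEC 2 μg/mL: subtherapeutic.

1.0 μg/mL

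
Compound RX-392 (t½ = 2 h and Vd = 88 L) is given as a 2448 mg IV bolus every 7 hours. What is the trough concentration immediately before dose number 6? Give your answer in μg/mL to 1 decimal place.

2.7 μg/mL

f = (1/2)^(τ/t½) = (1/2)^(7/2) ≈ 0.0884.
C₀ = D/Vd = 2448/88 ≈ 27.818 μg/mL.
Before the 6th dose, 5 doses have been given. Superposition: Cmin = C₀·(f + f² + … + f^5).
≈ 27.818 × (0.0884 + 0.0078 + 0.0007 + 0.0001 + 0.0000) ≈ 27.818 × 0.0970 ≈ 2.698 μg/mL.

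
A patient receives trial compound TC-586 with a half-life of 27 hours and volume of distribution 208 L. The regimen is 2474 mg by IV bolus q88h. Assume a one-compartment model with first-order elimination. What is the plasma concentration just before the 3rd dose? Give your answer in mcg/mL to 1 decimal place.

f = (1/2)^(τ/t½) = (1/2)^(88/27) ≈ 0.1044.
C₀ = D/Vd = 2474/208 ≈ 11.894 mcg/mL.
Before the 3rd dose, 2 doses have been given. Superposition: Cmin = C₀·(f + f²).
≈ 11.894 × (0.1044 + 0.0109) ≈ 11.894 × 0.1153 ≈ 1.371 mcg/mL.

1.4 mcg/mL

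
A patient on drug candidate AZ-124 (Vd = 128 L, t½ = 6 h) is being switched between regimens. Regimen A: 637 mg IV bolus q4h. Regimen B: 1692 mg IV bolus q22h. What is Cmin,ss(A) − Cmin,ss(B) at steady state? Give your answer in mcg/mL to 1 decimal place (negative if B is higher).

7.3 mcg/mL

Regimen A: f = (1/2)^(4/6) ≈ 0.6300; Cmin,ss = (637/128)·f/(1−f) ≈ 8.474 mcg/mL.
Regimen B: f = (1/2)^(22/6) ≈ 0.0787; Cmin,ss = (1692/128)·f/(1−f) ≈ 1.129 mcg/mL.
Difference ≈ 8.474 − 1.129 ≈ 7.345 mcg/mL.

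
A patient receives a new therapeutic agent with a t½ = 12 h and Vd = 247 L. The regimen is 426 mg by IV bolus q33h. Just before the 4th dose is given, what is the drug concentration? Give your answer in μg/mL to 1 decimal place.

f = (1/2)^(τ/t½) = (1/2)^(33/12) ≈ 0.1487.
C₀ = D/Vd = 426/247 ≈ 1.725 μg/mL.
Before the 4th dose, 3 doses have been given. Superposition: Cmin = C₀·(f + f² + … + f^3).
≈ 1.725 × (0.1487 + 0.0221 + 0.0033) ≈ 1.725 × 0.1741 ≈ 0.300 μg/mL.

0.3 μg/mL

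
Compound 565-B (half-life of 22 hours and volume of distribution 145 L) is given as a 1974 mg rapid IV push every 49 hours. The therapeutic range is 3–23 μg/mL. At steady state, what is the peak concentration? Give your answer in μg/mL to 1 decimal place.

17.3 μg/mL

τ/t½ = 49/22 ≈ 2.2273, so fraction remaining f = (1/2)^(49/22) ≈ 0.2136.
At steady state, accumulation factor R = 1/(1 − e^(−kτ)) ≈ 1.2716.
Single-dose peak C₀ = D/Vd = 1974/145 ≈ 13.614 μg/mL.
Cmax,ss = C₀/(1 − f) ≈ 13.614/0.7864 ≈ 17.312 μg/mL.
Peak 17.3 μg/mL vs MTC 23 μg/mL: below toxic threshold.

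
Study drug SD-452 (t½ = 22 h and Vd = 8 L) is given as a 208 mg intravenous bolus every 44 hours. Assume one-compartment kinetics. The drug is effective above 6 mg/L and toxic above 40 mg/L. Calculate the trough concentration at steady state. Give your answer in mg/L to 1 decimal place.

8.7 mg/L

The dosing interval is 2 half-lives, so f = 2^(−2) = 0.25.
Accumulation ratio R = 1/(1 − f) = 1/0.75 = 4/3.
Single-dose peak C₀ = D/Vd = 208/8 = 26 mg/L.
Steady-state peak Cmax,ss = C₀·R = 26 × 4/3 ≈ 34.667 mg/L.
Steady-state trough Cmin,ss = Cmax,ss·f ≈ 34.667 × 0.25 ≈ 8.667 mg/L.
Trough 8.7 mg/L vs MEC 6 mg/L: adequate.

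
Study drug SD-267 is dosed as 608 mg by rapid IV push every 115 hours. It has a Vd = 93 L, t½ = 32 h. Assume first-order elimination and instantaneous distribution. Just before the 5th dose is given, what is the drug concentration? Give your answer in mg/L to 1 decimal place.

f = (1/2)^(τ/t½) = (1/2)^(115/32) ≈ 0.0828.
C₀ = D/Vd = 608/93 ≈ 6.538 mg/L.
Before the 5th dose, 4 doses have been given. Superposition: Cmin = C₀·(f + f² + … + f^4).
≈ 6.538 × (0.0828 + 0.0069 + 0.0006 + 0.0000) ≈ 6.538 × 0.0903 ≈ 0.590 mg/L.

0.6 mg/L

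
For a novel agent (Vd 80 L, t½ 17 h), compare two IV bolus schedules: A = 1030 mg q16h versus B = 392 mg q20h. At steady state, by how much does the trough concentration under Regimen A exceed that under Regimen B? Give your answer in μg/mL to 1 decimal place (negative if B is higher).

10.1 μg/mL

Regimen A: f = (1/2)^(16/17) ≈ 0.5208; Cmin,ss = (1030/80)·f/(1−f) ≈ 13.993 μg/mL.
Regimen B: f = (1/2)^(20/17) ≈ 0.4424; Cmin,ss = (392/80)·f/(1−f) ≈ 3.888 μg/mL.
Difference ≈ 13.993 − 3.888 ≈ 10.105 μg/mL.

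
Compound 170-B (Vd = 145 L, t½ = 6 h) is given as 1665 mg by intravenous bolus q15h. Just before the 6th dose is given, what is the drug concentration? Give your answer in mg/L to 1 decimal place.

2.5 mg/L

f = (1/2)^(τ/t½) = (1/2)^(15/6) ≈ 0.1768.
C₀ = D/Vd = 1665/145 ≈ 11.483 mg/L.
Before the 6th dose, 5 doses have been given. Superposition: Cmin = C₀·(f + f² + … + f^5).
≈ 11.483 × (0.1768 + 0.0313 + 0.0055 + 0.0010 + 0.0002) ≈ 11.483 × 0.2148 ≈ 2.467 mg/L.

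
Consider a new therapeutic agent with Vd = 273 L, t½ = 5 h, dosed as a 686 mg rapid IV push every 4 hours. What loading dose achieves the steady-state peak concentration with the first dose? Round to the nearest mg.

1612 mg

f = (1/2)^(4/5) ≈ 0.574349; accumulation ratio R = 1/(1−f) ≈ 2.34934.
Loading dose to hit Cmax,ss on first dose: D_load = D_maint·R ≈ 686 × 2.34934 ≈ 1611.65 mg.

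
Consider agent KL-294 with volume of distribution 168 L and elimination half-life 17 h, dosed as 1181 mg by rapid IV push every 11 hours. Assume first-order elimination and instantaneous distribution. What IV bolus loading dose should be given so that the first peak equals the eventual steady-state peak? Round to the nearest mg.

f = (1/2)^(11/17) ≈ 0.638581; accumulation ratio R = 1/(1−f) ≈ 2.76687.
Loading dose to hit Cmax,ss on first dose: D_load = D_maint·R ≈ 1181 × 2.76687 ≈ 3267.67 mg.

3268 mg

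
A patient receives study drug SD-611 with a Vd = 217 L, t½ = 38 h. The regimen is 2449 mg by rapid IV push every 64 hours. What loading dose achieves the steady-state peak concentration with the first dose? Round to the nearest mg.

f = (1/2)^(64/38) ≈ 0.311173; accumulation ratio R = 1/(1−f) ≈ 1.45174.
Loading dose to hit Cmax,ss on first dose: D_load = D_maint·R ≈ 2449 × 1.45174 ≈ 3555.31 mg.

3555 mg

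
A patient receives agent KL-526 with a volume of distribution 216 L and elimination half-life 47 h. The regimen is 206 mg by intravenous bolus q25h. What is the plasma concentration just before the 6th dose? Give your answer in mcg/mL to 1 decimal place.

f = (1/2)^(τ/t½) = (1/2)^(25/47) ≈ 0.6916.
C₀ = D/Vd = 206/216 ≈ 0.954 mcg/mL.
Before the 6th dose, 5 doses have been given. Superposition: Cmin = C₀·(f + f² + … + f^5).
≈ 0.954 × (0.6916 + 0.4783 + 0.3308 + 0.2288 + 0.1582) ≈ 0.954 × 1.8877 ≈ 1.801 mcg/mL.

1.8 mcg/mL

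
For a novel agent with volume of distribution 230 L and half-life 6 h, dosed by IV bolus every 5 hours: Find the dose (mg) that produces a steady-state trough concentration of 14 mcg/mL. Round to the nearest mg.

τ/t½ = 5/6 ≈ 0.83333, so f = (1/2)^(5/6) ≈ 0.561231.
Cmin,ss = (D/Vd)·f/(1−f), so D = Cmin,ss·Vd·(1−f)/f.
D = 14 × 230 × (1−f)/f ≈ 14 × 230 × 0.78180 ≈ 2517.40 mg.

2517 mg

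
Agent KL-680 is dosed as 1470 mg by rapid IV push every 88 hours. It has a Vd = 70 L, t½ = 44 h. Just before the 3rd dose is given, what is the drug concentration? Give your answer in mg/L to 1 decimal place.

6.6 mg/L

f = (1/2)^(τ/t½) = (1/2)^(88/44) ≈ 0.2500.
C₀ = D/Vd = 1470/70 ≈ 21.000 mg/L.
Before the 3rd dose, 2 doses have been given. Superposition: Cmin = C₀·(f + f²).
≈ 21.000 × (0.2500 + 0.0625) ≈ 21.000 × 0.3125 ≈ 6.562 mg/L.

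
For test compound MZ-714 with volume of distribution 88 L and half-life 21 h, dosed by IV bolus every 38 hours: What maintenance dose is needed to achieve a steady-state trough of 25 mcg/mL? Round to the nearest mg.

τ/t½ = 38/21 ≈ 1.8095, so f = (1/2)^(38/21) ≈ 0.285285.
Cmin,ss = (D/Vd)·f/(1−f), so D = Cmin,ss·Vd·(1−f)/f.
D = 25 × 88 × (1−f)/f ≈ 25 × 88 × 2.50527 ≈ 5511.59 mg.

5512 mg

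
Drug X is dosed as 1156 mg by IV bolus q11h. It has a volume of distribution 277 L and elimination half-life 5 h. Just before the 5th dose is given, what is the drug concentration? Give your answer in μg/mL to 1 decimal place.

f = (1/2)^(τ/t½) = (1/2)^(11/5) ≈ 0.2176.
C₀ = D/Vd = 1156/277 ≈ 4.173 μg/mL.
Before the 5th dose, 4 doses have been given. Superposition: Cmin = C₀·(f + f² + … + f^4).
≈ 4.173 × (0.2176 + 0.0473 + 0.0103 + 0.0022) ≈ 4.173 × 0.2774 ≈ 1.158 μg/mL.

1.2 μg/mL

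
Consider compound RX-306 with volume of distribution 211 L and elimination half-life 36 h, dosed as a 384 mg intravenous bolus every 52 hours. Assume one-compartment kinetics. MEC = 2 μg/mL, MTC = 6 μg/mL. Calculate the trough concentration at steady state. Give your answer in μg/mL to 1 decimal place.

1.1 μg/mL

k = ln2/t½ = ln2/36 ≈ 0.019254 h⁻¹; fraction remaining f = e^(−kτ) = e^(−0.019254×52) ≈ 0.3674.
Accumulation ratio R = 1/(1 − f) ≈ 1/0.6326 ≈ 1.5808.
Each bolus raises the concentration by D/Vd = 384/211 ≈ 1.820 μg/mL.
Cmax,ss = C₀/(1 − f) ≈ 1.820/0.6326 ≈ 2.877 μg/mL.
Steady-state trough Cmin,ss = Cmax,ss·f ≈ 2.877 × 0.3674 ≈ 1.057 μg/mL.
Trough 1.1 μg/mL vs MEC 2 μg/mL: subtherapeutic.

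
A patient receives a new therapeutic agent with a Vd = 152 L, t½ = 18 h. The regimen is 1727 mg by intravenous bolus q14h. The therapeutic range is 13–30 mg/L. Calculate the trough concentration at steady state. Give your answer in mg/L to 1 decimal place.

15.9 mg/L

k = ln2/t½ = ln2/18 ≈ 0.038508 h⁻¹; fraction remaining f = e^(−kτ) = e^(−0.038508×14) ≈ 0.5833.
At steady state, accumulation factor R = 1/(1 − e^(−kτ)) ≈ 2.3998.
Each bolus raises the concentration by D/Vd = 1727/152 ≈ 11.362 mg/L.
Cmax,ss = C₀/(1 − f) ≈ 11.362/0.4167 ≈ 27.267 mg/L.
One interval later, Cmin,ss = Cmax,ss·e^(−kτ) ≈ 27.267 × 0.5833 ≈ 15.905 mg/L.
Trough 15.9 mg/L vs MEC 13 mg/L: adequate.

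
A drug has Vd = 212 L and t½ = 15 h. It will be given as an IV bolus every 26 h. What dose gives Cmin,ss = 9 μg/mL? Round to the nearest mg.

τ/t½ = 26/15 ≈ 1.7333, so f = (1/2)^(26/15) ≈ 0.300756.
Cmin,ss = (D/Vd)·f/(1−f), so D = Cmin,ss·Vd·(1−f)/f.
D = 9 × 212 × (1−f)/f ≈ 9 × 212 × 2.32495 ≈ 4436.00 mg.

4436 mg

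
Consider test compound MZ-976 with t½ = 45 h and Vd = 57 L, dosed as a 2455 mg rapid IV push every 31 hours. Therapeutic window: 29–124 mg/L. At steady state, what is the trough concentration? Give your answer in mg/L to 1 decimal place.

70.4 mg/L

k = ln2/t½ = ln2/45 ≈ 0.015403 h⁻¹; fraction remaining f = e^(−kτ) = e^(−0.015403×31) ≈ 0.6203.
Single-dose peak C₀ = D/Vd = 2455/57 ≈ 43.070 mg/L.
Steady-state trough Cmin,ss = C₀·f/(1−f) ≈ 43.070 × 0.6203/0.3797 ≈ 70.362 mg/L.
Trough 70.4 mg/L vs MEC 29 mg/L: adequate.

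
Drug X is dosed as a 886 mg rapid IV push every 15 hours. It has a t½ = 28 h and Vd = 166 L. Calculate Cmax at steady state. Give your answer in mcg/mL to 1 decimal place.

Over one 15-h interval, 15/28 ≈ 0.53571 half-lives elapse, leaving f ≈ 0.6898 of each dose.
Accumulation ratio R = 1/(1 − f) ≈ 1/0.3102 ≈ 3.2237.
Each bolus raises the concentration by D/Vd = 886/166 ≈ 5.337 mcg/mL.
Steady-state peak Cmax,ss = C₀·R ≈ 5.337 × 3.2237 ≈ 17.205 mcg/mL.

17.2 mcg/mL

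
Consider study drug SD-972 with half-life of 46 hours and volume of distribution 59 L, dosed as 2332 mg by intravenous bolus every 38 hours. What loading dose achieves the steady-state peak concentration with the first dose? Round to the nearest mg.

5349 mg

f = (1/2)^(38/46) ≈ 0.564057; accumulation ratio R = 1/(1−f) ≈ 2.29388.
Loading dose to hit Cmax,ss on first dose: D_load = D_maint·R ≈ 2332 × 2.29388 ≈ 5349.33 mg.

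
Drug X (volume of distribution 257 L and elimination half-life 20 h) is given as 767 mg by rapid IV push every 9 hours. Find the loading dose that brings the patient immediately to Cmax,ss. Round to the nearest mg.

f = (1/2)^(9/20) ≈ 0.732043; accumulation ratio R = 1/(1−f) ≈ 3.73194.
Loading dose to hit Cmax,ss on first dose: D_load = D_maint·R ≈ 767 × 3.73194 ≈ 2862.40 mg.

2862 mg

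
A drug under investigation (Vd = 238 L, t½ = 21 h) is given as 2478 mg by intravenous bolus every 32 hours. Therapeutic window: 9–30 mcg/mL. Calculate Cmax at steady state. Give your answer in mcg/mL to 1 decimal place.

Over one 32-h interval, 32/21 ≈ 1.5238 half-lives elapse, leaving f ≈ 0.3478 of each dose.
At steady state, accumulation factor R = 1/(1 − e^(−kτ)) ≈ 1.5333.
Each bolus raises the concentration by D/Vd = 2478/238 ≈ 10.412 mcg/mL.
Steady-state peak Cmax,ss = C₀·R ≈ 10.412 × 1.5333 ≈ 15.965 mcg/mL.
Peak 16.0 mcg/mL vs MTC 30 mcg/mL: below toxic threshold.

16.0 mcg/mL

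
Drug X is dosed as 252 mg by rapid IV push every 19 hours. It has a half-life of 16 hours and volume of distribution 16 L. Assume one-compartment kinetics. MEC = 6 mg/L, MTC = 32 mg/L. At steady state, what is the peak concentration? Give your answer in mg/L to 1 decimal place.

28.1 mg/L

Over one 19-h interval, 19/16 ≈ 1.1875 half-lives elapse, leaving f ≈ 0.4391 of each dose.
Accumulation ratio R = 1/(1 − f) ≈ 1/0.5609 ≈ 1.7828.
Each bolus raises the concentration by D/Vd = 252/16 ≈ 15.750 mg/L.
Cmax,ss = C₀/(1 − f) ≈ 15.750/0.5609 ≈ 28.080 mg/L.
Peak 28.1 mg/L vs MTC 32 mg/L: below toxic threshold.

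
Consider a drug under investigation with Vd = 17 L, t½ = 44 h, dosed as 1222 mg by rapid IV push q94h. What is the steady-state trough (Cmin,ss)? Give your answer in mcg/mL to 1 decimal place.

21.2 mcg/mL

k = ln2/t½ = ln2/44 ≈ 0.015753 h⁻¹; fraction remaining f = e^(−kτ) = e^(−0.015753×94) ≈ 0.2275.
Each bolus raises the concentration by D/Vd = 1222/17 ≈ 71.882 mcg/mL.
Steady-state trough Cmin,ss = C₀·f/(1−f) ≈ 71.882 × 0.2275/0.7725 ≈ 21.169 mcg/mL.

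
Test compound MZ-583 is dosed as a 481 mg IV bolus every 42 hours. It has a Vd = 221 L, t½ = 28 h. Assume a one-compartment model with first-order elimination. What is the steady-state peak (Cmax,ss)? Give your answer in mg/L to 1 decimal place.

3.4 mg/L

Over one 42-h interval, 42/28 ≈ 1.5 half-lives elapse, leaving f ≈ 0.3536 of each dose.
Accumulation ratio R = 1/(1 − f) ≈ 1/0.6464 ≈ 1.5470.
Each bolus raises the concentration by D/Vd = 481/221 ≈ 2.176 mg/L.
Cmax,ss = C₀/(1 − f) ≈ 2.176/0.6464 ≈ 3.366 mg/L.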